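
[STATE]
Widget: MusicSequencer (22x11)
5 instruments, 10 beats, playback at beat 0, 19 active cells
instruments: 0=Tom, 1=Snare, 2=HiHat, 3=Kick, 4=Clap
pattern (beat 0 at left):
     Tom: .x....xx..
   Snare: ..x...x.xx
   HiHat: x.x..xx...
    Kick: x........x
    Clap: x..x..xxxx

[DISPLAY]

      ▼123456789      
   Tom·█····██··      
 Snare··█···█·██      
 HiHat█·█··██···      
  Kick█········█      
  Clap█··█··████      
                      
                      
                      
                      
                      


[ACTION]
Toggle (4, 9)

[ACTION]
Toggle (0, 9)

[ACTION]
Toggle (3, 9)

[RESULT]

      ▼123456789      
   Tom·█····██·█      
 Snare··█···█·██      
 HiHat█·█··██···      
  Kick█·········      
  Clap█··█··███·      
                      
                      
                      
                      
                      


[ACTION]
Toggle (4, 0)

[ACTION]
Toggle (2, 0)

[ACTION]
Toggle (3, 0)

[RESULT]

      ▼123456789      
   Tom·█····██·█      
 Snare··█···█·██      
 HiHat··█··██···      
  Kick··········      
  Clap···█··███·      
                      
                      
                      
                      
                      


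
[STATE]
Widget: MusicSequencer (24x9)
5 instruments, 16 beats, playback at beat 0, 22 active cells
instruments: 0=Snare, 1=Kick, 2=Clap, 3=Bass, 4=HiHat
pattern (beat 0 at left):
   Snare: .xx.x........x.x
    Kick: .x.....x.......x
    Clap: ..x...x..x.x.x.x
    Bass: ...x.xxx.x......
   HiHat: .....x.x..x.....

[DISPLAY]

      ▼123456789012345  
 Snare·██·█········█·█  
  Kick·█·····█·······█  
  Clap··█···█··█·█·█·█  
  Bass···█·███·█······  
 HiHat·····█·█··█·····  
                        
                        
                        


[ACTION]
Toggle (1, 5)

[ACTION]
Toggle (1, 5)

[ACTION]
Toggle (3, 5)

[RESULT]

      ▼123456789012345  
 Snare·██·█········█·█  
  Kick·█·····█·······█  
  Clap··█···█··█·█·█·█  
  Bass···█··██·█······  
 HiHat·····█·█··█·····  
                        
                        
                        


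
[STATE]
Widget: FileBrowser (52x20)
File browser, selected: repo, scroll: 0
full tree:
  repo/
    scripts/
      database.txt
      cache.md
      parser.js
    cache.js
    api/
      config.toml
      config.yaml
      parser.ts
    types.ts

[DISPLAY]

> [-] repo/                                         
    [+] scripts/                                    
    cache.js                                        
    [+] api/                                        
    types.ts                                        
                                                    
                                                    
                                                    
                                                    
                                                    
                                                    
                                                    
                                                    
                                                    
                                                    
                                                    
                                                    
                                                    
                                                    
                                                    


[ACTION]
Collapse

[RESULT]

> [+] repo/                                         
                                                    
                                                    
                                                    
                                                    
                                                    
                                                    
                                                    
                                                    
                                                    
                                                    
                                                    
                                                    
                                                    
                                                    
                                                    
                                                    
                                                    
                                                    
                                                    


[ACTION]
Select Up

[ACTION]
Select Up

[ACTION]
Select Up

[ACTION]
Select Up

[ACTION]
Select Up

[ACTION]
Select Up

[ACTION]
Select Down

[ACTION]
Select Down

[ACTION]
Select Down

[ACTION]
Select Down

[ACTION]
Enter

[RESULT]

> [-] repo/                                         
    [+] scripts/                                    
    cache.js                                        
    [+] api/                                        
    types.ts                                        
                                                    
                                                    
                                                    
                                                    
                                                    
                                                    
                                                    
                                                    
                                                    
                                                    
                                                    
                                                    
                                                    
                                                    
                                                    


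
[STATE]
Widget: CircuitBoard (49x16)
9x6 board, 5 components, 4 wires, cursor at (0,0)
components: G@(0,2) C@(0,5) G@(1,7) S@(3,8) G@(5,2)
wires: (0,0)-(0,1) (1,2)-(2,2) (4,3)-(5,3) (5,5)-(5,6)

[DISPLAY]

   0 1 2 3 4 5 6 7 8                             
0  [.]─ ·   G           C                        
                                                 
1           ·                   G                
            │                                    
2           ·                                    
                                                 
3                                   S            
                                                 
4               ·                                
                │                                
5           G   ·       · ─ ·                    
Cursor: (0,0)                                    
                                                 
                                                 
                                                 


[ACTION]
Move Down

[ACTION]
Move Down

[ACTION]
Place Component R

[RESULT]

   0 1 2 3 4 5 6 7 8                             
0   · ─ ·   G           C                        
                                                 
1           ·                   G                
            │                                    
2  [R]      ·                                    
                                                 
3                                   S            
                                                 
4               ·                                
                │                                
5           G   ·       · ─ ·                    
Cursor: (2,0)                                    
                                                 
                                                 
                                                 


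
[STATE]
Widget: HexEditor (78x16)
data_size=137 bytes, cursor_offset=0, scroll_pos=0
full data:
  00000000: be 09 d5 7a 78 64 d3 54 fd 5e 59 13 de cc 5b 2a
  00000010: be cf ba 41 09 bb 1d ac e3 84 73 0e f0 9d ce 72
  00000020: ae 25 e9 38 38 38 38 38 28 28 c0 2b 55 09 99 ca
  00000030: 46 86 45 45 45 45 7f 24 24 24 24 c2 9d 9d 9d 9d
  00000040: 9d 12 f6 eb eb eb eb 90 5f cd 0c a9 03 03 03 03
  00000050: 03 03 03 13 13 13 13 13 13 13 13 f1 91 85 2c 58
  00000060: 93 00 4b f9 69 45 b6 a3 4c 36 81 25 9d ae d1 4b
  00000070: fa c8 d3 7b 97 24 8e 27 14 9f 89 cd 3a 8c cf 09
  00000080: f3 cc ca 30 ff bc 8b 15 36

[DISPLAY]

00000000  BE 09 d5 7a 78 64 d3 54  fd 5e 59 13 de cc 5b 2a  |...zxd.T.^Y...[*|
00000010  be cf ba 41 09 bb 1d ac  e3 84 73 0e f0 9d ce 72  |...A......s....r|
00000020  ae 25 e9 38 38 38 38 38  28 28 c0 2b 55 09 99 ca  |.%.88888((.+U...|
00000030  46 86 45 45 45 45 7f 24  24 24 24 c2 9d 9d 9d 9d  |F.EEEE.$$$$.....|
00000040  9d 12 f6 eb eb eb eb 90  5f cd 0c a9 03 03 03 03  |........_.......|
00000050  03 03 03 13 13 13 13 13  13 13 13 f1 91 85 2c 58  |..............,X|
00000060  93 00 4b f9 69 45 b6 a3  4c 36 81 25 9d ae d1 4b  |..K.iE..L6.%...K|
00000070  fa c8 d3 7b 97 24 8e 27  14 9f 89 cd 3a 8c cf 09  |...{.$.'....:...|
00000080  f3 cc ca 30 ff bc 8b 15  36                       |...0....6       |
                                                                              
                                                                              
                                                                              
                                                                              
                                                                              
                                                                              
                                                                              


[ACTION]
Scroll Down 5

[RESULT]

00000050  03 03 03 13 13 13 13 13  13 13 13 f1 91 85 2c 58  |..............,X|
00000060  93 00 4b f9 69 45 b6 a3  4c 36 81 25 9d ae d1 4b  |..K.iE..L6.%...K|
00000070  fa c8 d3 7b 97 24 8e 27  14 9f 89 cd 3a 8c cf 09  |...{.$.'....:...|
00000080  f3 cc ca 30 ff bc 8b 15  36                       |...0....6       |
                                                                              
                                                                              
                                                                              
                                                                              
                                                                              
                                                                              
                                                                              
                                                                              
                                                                              
                                                                              
                                                                              
                                                                              


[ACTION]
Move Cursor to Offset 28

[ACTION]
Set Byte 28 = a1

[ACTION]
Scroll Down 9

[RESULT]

00000080  f3 cc ca 30 ff bc 8b 15  36                       |...0....6       |
                                                                              
                                                                              
                                                                              
                                                                              
                                                                              
                                                                              
                                                                              
                                                                              
                                                                              
                                                                              
                                                                              
                                                                              
                                                                              
                                                                              
                                                                              


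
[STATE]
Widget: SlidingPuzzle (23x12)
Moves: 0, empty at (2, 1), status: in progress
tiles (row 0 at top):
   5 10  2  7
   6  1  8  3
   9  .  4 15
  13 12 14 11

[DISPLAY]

┌────┬────┬────┬────┐  
│  5 │ 10 │  2 │  7 │  
├────┼────┼────┼────┤  
│  6 │  1 │  8 │  3 │  
├────┼────┼────┼────┤  
│  9 │    │  4 │ 15 │  
├────┼────┼────┼────┤  
│ 13 │ 12 │ 14 │ 11 │  
└────┴────┴────┴────┘  
Moves: 0               
                       
                       


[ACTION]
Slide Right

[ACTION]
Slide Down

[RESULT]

┌────┬────┬────┬────┐  
│  5 │ 10 │  2 │  7 │  
├────┼────┼────┼────┤  
│    │  1 │  8 │  3 │  
├────┼────┼────┼────┤  
│  6 │  9 │  4 │ 15 │  
├────┼────┼────┼────┤  
│ 13 │ 12 │ 14 │ 11 │  
└────┴────┴────┴────┘  
Moves: 2               
                       
                       


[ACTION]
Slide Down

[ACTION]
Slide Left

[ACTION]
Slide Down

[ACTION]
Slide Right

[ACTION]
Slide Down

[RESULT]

┌────┬────┬────┬────┐  
│    │ 10 │  2 │  7 │  
├────┼────┼────┼────┤  
│  5 │  1 │  8 │  3 │  
├────┼────┼────┼────┤  
│  6 │  9 │  4 │ 15 │  
├────┼────┼────┼────┤  
│ 13 │ 12 │ 14 │ 11 │  
└────┴────┴────┴────┘  
Moves: 5               
                       
                       


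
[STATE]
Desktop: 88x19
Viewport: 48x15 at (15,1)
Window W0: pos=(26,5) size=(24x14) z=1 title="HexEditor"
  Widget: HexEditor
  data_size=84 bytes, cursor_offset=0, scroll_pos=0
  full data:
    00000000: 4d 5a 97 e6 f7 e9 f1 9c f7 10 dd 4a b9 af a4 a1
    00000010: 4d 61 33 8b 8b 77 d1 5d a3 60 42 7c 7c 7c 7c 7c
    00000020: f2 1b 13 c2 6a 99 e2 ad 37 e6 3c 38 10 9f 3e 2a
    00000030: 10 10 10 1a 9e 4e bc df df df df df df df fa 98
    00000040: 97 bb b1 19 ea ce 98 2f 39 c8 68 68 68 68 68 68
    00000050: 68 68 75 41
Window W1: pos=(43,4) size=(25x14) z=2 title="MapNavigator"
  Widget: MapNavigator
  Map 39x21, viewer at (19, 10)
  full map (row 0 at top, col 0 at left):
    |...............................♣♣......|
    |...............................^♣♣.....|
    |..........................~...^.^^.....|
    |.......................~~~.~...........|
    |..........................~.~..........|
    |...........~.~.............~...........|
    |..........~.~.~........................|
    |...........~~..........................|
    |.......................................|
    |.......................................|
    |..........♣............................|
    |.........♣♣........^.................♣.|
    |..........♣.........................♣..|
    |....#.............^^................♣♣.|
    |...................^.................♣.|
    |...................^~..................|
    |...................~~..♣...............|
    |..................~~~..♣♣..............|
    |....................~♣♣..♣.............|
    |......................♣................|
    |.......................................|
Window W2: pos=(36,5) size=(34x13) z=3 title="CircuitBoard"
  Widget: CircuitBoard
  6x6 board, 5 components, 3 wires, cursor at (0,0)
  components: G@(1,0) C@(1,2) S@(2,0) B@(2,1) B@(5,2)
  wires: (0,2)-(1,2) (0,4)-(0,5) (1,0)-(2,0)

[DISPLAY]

                                                
                                                
                                                
                            ┏━━━━━━━━━━━━━━━━━━━
           ┏━━━━━━━━━┏━━━━━━━━━━━━━━━━━━━━━━━━━━
           ┃ HexEdito┃ CircuitBoard             
           ┠─────────┠──────────────────────────
           ┃00000000 ┃   0 1 2 3 4 5            
           ┃00000010 ┃0  [.]      ·       · ─ · 
           ┃00000020 ┃            │             
           ┃00000030 ┃1   G       C             
           ┃00000040 ┃    │                     
           ┃00000050 ┃2   S   B                 
           ┃         ┃                          
           ┃         ┃3                         


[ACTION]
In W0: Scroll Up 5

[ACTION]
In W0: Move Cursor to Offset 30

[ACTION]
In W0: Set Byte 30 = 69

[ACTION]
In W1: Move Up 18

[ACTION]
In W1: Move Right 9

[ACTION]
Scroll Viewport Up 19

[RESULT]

                                                
                                                
                                                
                                                
                            ┏━━━━━━━━━━━━━━━━━━━
           ┏━━━━━━━━━┏━━━━━━━━━━━━━━━━━━━━━━━━━━
           ┃ HexEdito┃ CircuitBoard             
           ┠─────────┠──────────────────────────
           ┃00000000 ┃   0 1 2 3 4 5            
           ┃00000010 ┃0  [.]      ·       · ─ · 
           ┃00000020 ┃            │             
           ┃00000030 ┃1   G       C             
           ┃00000040 ┃    │                     
           ┃00000050 ┃2   S   B                 
           ┃         ┃                          


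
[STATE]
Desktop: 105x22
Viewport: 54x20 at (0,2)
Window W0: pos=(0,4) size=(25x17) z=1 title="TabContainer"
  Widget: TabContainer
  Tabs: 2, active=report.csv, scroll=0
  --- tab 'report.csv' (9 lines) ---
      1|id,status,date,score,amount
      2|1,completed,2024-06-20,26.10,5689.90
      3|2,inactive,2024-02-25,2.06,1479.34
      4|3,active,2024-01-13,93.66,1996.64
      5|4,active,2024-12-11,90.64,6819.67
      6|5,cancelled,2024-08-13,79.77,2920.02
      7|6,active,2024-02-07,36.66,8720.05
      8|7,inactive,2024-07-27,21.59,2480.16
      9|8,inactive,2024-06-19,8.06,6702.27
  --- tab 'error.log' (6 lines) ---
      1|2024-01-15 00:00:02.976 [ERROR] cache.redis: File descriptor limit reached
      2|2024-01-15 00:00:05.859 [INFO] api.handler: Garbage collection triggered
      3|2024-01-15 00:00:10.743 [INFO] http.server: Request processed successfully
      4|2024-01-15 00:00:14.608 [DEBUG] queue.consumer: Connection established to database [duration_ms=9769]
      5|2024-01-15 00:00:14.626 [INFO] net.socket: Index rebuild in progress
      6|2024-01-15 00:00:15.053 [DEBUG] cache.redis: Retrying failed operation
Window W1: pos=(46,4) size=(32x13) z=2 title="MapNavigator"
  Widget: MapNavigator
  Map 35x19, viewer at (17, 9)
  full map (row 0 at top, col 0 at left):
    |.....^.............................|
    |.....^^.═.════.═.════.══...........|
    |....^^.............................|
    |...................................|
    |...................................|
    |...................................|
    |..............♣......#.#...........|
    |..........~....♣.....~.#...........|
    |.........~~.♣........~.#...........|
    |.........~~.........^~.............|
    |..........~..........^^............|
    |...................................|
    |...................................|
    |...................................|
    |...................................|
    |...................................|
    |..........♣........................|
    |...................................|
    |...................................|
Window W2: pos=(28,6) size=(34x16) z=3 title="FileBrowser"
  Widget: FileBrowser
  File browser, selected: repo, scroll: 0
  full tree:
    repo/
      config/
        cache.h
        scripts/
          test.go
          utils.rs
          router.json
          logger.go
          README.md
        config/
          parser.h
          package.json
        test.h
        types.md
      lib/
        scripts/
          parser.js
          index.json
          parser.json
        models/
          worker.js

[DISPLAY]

                                                      
                                                      
┏━━━━━━━━━━━━━━━━━━━━━━━┓                     ┏━━━━━━━
┃ TabContainer          ┃                     ┃ MapNav
┠───────────────────────┨   ┏━━━━━━━━━━━━━━━━━━━━━━━━━
┃[report.csv]│ error.log┃   ┃ FileBrowser             
┃───────────────────────┃   ┠─────────────────────────
┃id,status,date,score,am┃   ┃> [-] repo/              
┃1,completed,2024-06-20,┃   ┃    [+] config/          
┃2,inactive,2024-02-25,2┃   ┃    [+] lib/             
┃3,active,2024-01-13,93.┃   ┃                         
┃4,active,2024-12-11,90.┃   ┃                         
┃5,cancelled,2024-08-13,┃   ┃                         
┃6,active,2024-02-07,36.┃   ┃                         
┃7,inactive,2024-07-27,2┃   ┃                         
┃8,inactive,2024-06-19,8┃   ┃                         
┃                       ┃   ┃                         
┃                       ┃   ┃                         
┗━━━━━━━━━━━━━━━━━━━━━━━┛   ┃                         
                            ┗━━━━━━━━━━━━━━━━━━━━━━━━━


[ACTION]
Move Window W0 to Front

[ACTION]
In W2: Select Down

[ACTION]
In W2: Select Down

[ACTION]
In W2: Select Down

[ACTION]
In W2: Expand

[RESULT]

                                                      
                                                      
┏━━━━━━━━━━━━━━━━━━━━━━━┓                     ┏━━━━━━━
┃ TabContainer          ┃                     ┃ MapNav
┠───────────────────────┨   ┏━━━━━━━━━━━━━━━━━━━━━━━━━
┃[report.csv]│ error.log┃   ┃ FileBrowser             
┃───────────────────────┃   ┠─────────────────────────
┃id,status,date,score,am┃   ┃  [-] repo/              
┃1,completed,2024-06-20,┃   ┃    [+] config/          
┃2,inactive,2024-02-25,2┃   ┃  > [-] lib/             
┃3,active,2024-01-13,93.┃   ┃      [+] scripts/       
┃4,active,2024-12-11,90.┃   ┃      [+] models/        
┃5,cancelled,2024-08-13,┃   ┃                         
┃6,active,2024-02-07,36.┃   ┃                         
┃7,inactive,2024-07-27,2┃   ┃                         
┃8,inactive,2024-06-19,8┃   ┃                         
┃                       ┃   ┃                         
┃                       ┃   ┃                         
┗━━━━━━━━━━━━━━━━━━━━━━━┛   ┃                         
                            ┗━━━━━━━━━━━━━━━━━━━━━━━━━


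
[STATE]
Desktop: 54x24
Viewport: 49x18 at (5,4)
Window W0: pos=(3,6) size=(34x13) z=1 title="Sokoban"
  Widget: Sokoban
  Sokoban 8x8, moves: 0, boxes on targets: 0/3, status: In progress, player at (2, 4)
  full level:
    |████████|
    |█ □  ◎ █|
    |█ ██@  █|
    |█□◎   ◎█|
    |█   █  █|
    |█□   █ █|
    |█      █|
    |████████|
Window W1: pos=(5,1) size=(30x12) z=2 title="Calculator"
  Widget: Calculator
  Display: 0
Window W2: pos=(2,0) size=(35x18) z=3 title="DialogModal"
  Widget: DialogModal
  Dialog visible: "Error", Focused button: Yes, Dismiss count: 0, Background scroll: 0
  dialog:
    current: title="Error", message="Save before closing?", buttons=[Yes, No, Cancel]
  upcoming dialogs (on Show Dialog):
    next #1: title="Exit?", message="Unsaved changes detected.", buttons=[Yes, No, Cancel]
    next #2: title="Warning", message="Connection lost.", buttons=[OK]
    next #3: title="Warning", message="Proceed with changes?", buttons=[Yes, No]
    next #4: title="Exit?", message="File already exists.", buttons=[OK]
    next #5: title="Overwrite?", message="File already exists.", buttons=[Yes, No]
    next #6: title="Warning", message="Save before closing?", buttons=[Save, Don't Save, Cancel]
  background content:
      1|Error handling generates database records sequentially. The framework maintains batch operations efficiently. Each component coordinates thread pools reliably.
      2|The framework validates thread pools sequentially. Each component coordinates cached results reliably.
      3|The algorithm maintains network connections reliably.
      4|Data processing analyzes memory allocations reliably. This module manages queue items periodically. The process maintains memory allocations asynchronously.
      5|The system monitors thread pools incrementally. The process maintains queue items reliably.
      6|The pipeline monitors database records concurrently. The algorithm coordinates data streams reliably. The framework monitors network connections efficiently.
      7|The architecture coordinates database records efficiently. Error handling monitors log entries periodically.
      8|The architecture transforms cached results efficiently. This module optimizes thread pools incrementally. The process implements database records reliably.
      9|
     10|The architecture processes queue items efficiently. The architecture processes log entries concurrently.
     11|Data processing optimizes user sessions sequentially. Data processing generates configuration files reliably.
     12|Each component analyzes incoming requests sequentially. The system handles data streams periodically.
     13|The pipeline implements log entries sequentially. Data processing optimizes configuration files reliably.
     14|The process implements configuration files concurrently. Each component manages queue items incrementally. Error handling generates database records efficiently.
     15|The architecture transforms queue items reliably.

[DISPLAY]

e framework validates thread po┃                 
e algorithm maintains network c┃                 
ta processing analyzes memory a┃                 
e ┌──────────────────────┐ools ┃                 
e │        Error         │se re┃                 
e │ Save before closing? │ data┃                 
e │ [Yes]  No   Cancel   │cache┃                 
  └──────────────────────┘     ┃                 
e architecture processes queue ┃                 
ta processing optimizes user se┃                 
ch component analyzes incoming ┃                 
e pipeline implements log entri┃                 
e process implements configurat┃                 
━━━━━━━━━━━━━━━━━━━━━━━━━━━━━━━┛                 
━━━━━━━━━━━━━━━━━━━━━━━━━━━━━━━┛                 
                                                 
                                                 
                                                 


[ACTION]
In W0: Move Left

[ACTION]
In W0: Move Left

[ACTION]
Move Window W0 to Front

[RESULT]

e framework validates thread po┃                 
e algorithm maintains network c┃                 
━━━━━━━━━━━━━━━━━━━━━━━━━━━━━━━┓                 
Sokoban                        ┃                 
───────────────────────────────┨                 
███████                        ┃                 
 □  ◎ █                        ┃                 
 ██@  █                        ┃                 
□◎   ◎█                        ┃                 
   █  █                        ┃                 
□   █ █                        ┃                 
      █                        ┃                 
███████                        ┃                 
oves: 0  0/3                   ┃                 
━━━━━━━━━━━━━━━━━━━━━━━━━━━━━━━┛                 
                                                 
                                                 
                                                 


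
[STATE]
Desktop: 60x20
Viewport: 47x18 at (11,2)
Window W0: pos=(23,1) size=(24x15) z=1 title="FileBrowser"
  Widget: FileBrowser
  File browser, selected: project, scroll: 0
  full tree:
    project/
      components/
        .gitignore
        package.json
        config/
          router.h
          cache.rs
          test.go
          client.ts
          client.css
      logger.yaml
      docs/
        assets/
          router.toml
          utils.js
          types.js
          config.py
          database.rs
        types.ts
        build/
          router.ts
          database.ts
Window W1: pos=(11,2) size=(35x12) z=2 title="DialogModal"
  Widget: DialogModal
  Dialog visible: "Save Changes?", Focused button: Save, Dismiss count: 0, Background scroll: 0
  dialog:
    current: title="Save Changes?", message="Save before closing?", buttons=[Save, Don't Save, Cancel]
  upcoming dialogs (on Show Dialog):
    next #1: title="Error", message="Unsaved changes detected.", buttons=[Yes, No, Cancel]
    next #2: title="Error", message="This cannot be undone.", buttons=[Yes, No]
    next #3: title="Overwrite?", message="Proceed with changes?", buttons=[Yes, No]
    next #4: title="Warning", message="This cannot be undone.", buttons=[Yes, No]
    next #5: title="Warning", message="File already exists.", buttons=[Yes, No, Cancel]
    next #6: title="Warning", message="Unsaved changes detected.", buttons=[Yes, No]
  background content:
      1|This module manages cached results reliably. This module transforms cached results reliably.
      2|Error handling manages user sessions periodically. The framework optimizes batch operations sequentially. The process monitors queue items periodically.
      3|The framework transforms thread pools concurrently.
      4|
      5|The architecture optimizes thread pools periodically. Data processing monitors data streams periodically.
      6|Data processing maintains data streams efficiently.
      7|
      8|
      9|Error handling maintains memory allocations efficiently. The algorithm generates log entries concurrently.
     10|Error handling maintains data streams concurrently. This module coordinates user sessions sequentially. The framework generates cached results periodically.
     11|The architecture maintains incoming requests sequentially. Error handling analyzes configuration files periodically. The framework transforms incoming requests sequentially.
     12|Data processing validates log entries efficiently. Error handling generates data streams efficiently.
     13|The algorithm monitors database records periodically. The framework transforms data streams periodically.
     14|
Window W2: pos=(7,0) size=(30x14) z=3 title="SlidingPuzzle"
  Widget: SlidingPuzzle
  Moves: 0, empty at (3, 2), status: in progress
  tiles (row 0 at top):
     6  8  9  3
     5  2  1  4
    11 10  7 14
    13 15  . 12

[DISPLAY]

─────────────────────────┨━━━━━━━━┓┃           
──┬────┬────┬────┐       ┃        ┃┨           
6 │  8 │  9 │  3 │       ┃────────┨┃           
──┼────┼────┼────┤       ┃d result┃┃           
5 │  2 │  1 │  4 │       ┃─────┐si┃┃           
──┼────┼────┼────┤       ┃     │ p┃┃           
1 │ 10 │  7 │ 14 │       ┃g?   │  ┃┃           
──┼────┼────┼────┤       ┃ancel│ad┃┃           
3 │ 15 │    │ 12 │       ┃─────┘st┃┃           
──┴────┴────┴────┘       ┃        ┃┃           
es: 0                    ┃        ┃┃           
━━━━━━━━━━━━━━━━━━━━━━━━━┛━━━━━━━━┛┃           
            ┃                      ┃           
            ┗━━━━━━━━━━━━━━━━━━━━━━┛           
                                               
                                               
                                               
                                               


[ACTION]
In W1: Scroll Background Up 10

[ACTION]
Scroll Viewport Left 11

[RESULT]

       ┠────────────────────────────┨━━━━━━━━┓┃
       ┃┌────┬────┬────┬────┐       ┃        ┃┨
       ┃│  6 │  8 │  9 │  3 │       ┃────────┨┃
       ┃├────┼────┼────┼────┤       ┃d result┃┃
       ┃│  5 │  2 │  1 │  4 │       ┃─────┐si┃┃
       ┃├────┼────┼────┼────┤       ┃     │ p┃┃
       ┃│ 11 │ 10 │  7 │ 14 │       ┃g?   │  ┃┃
       ┃├────┼────┼────┼────┤       ┃ancel│ad┃┃
       ┃│ 13 │ 15 │    │ 12 │       ┃─────┘st┃┃
       ┃└────┴────┴────┴────┘       ┃        ┃┃
       ┃Moves: 0                    ┃        ┃┃
       ┗━━━━━━━━━━━━━━━━━━━━━━━━━━━━┛━━━━━━━━┛┃
                       ┃                      ┃
                       ┗━━━━━━━━━━━━━━━━━━━━━━┛
                                               
                                               
                                               
                                               


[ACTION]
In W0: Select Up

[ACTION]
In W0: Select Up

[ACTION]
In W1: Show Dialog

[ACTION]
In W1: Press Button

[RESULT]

       ┠────────────────────────────┨━━━━━━━━┓┃
       ┃┌────┬────┬────┬────┐       ┃        ┃┨
       ┃│  6 │  8 │  9 │  3 │       ┃────────┨┃
       ┃├────┼────┼────┼────┤       ┃d result┃┃
       ┃│  5 │  2 │  1 │  4 │       ┃er sessi┃┃
       ┃├────┼────┼────┼────┤       ┃thread p┃┃
       ┃│ 11 │ 10 │  7 │ 14 │       ┃        ┃┃
       ┃├────┼────┼────┼────┤       ┃s thread┃┃
       ┃│ 13 │ 15 │    │ 12 │       ┃ data st┃┃
       ┃└────┴────┴────┴────┘       ┃        ┃┃
       ┃Moves: 0                    ┃        ┃┃
       ┗━━━━━━━━━━━━━━━━━━━━━━━━━━━━┛━━━━━━━━┛┃
                       ┃                      ┃
                       ┗━━━━━━━━━━━━━━━━━━━━━━┛
                                               
                                               
                                               
                                               


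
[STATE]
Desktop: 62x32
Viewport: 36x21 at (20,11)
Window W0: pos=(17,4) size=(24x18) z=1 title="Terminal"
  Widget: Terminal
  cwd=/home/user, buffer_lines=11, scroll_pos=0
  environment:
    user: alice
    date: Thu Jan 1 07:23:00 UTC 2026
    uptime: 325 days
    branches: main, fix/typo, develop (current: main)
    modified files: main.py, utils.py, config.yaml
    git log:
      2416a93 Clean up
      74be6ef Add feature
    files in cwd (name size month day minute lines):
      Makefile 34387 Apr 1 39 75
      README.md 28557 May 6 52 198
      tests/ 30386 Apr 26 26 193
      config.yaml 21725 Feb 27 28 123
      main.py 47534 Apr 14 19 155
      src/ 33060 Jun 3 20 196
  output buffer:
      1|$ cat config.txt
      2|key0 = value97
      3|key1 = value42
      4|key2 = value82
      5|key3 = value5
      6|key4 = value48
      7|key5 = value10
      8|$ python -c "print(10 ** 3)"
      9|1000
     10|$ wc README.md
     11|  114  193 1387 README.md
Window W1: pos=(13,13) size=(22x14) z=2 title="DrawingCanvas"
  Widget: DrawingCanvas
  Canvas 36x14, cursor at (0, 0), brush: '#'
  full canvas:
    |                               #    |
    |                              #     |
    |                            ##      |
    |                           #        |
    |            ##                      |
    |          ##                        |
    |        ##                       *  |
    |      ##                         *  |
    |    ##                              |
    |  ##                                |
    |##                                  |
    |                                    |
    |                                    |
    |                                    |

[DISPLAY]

y3 = value5         ┃               
y4 = value48        ┃               
━━━━━━━━━━━━━━┓     ┃               
ngCanvas      ┃t(10 ┃               
──────────────┨     ┃               
              ┃     ┃               
              ┃EADME┃               
              ┃     ┃               
              ┃     ┃               
      ##      ┃     ┃               
    ##        ┃━━━━━┛               
  ##          ┃                     
##            ┃                     
              ┃                     
              ┃                     
━━━━━━━━━━━━━━┛                     
                                    
                                    
                                    
                                    
                                    


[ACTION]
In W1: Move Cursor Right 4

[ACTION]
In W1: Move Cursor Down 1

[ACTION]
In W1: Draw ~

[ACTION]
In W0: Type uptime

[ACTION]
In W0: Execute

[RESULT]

y3 = value5         ┃               
y4 = value48        ┃               
━━━━━━━━━━━━━━┓     ┃               
ngCanvas      ┃t(10 ┃               
──────────────┨     ┃               
              ┃     ┃               
              ┃EADME┃               
              ┃     ┃               
              ┃ys   ┃               
      ##      ┃     ┃               
    ##        ┃━━━━━┛               
  ##          ┃                     
##            ┃                     
              ┃                     
              ┃                     
━━━━━━━━━━━━━━┛                     
                                    
                                    
                                    
                                    
                                    
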